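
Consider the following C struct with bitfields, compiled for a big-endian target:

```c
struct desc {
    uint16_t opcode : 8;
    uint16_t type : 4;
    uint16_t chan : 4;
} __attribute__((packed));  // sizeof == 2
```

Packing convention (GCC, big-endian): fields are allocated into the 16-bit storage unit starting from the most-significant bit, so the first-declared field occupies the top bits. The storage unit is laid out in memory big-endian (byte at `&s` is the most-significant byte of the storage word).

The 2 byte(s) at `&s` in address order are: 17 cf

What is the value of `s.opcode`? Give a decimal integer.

23

[0]=0x17 [1]=0xcf (big-endian) → word 0x17cf
opcode [8+:8] = (word>>8) & 0xff = 23  ←
type [4+:4] = (word>>4) & 0xf = 12
chan [0+:4] = (word>>0) & 0xf = 15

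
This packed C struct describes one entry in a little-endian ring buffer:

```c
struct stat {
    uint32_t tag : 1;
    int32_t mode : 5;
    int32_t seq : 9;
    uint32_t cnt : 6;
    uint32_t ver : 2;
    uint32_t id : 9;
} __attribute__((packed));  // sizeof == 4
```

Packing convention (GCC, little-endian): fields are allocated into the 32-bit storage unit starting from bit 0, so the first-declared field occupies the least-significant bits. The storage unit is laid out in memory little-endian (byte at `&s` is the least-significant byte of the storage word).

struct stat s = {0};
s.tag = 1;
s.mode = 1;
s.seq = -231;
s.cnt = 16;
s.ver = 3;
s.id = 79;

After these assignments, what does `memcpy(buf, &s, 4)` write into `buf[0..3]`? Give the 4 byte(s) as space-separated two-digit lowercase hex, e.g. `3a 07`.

43 46 e8 27

[0+:1] tag=1 & 0x1 = 0x1; word=0x00000001
[1+:5] mode=1 & 0x1f = 0x1; word=0x00000003
[6+:9] seq=-231 & 0x1ff = 0x119; word=0x00004643
[15+:6] cnt=16 & 0x3f = 0x10; word=0x00084643
[21+:2] ver=3 & 0x3 = 0x3; word=0x00684643
[23+:9] id=79 & 0x1ff = 0x4f; word=0x27e84643
word = 0x27e84643 → little-endian bytes:
  [0]=0x43  [1]=0x46  [2]=0xe8  [3]=0x27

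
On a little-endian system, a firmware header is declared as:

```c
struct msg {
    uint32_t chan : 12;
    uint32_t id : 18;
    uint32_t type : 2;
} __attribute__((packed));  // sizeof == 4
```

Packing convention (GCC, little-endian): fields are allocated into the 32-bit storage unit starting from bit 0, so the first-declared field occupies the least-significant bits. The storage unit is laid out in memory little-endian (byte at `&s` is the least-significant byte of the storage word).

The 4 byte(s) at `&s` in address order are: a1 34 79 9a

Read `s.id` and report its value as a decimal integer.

108435

[0]=0xa1 [1]=0x34 [2]=0x79 [3]=0x9a (little-endian) → word 0x9a7934a1
chan [0+:12] = (word>>0) & 0xfff = 1185
id [12+:18] = (word>>12) & 0x3ffff = 108435  ←
type [30+:2] = (word>>30) & 0x3 = 2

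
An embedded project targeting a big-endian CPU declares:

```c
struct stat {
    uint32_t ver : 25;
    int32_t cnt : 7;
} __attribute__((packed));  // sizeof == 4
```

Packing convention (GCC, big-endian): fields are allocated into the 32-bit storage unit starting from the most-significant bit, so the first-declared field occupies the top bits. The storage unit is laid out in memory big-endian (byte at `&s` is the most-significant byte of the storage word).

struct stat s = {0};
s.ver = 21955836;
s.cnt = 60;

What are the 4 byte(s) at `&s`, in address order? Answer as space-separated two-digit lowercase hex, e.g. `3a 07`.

a7 82 7e 3c

ver:25 = 21955836 → 0x14f04fc << 7 → word 0xa7827e00
cnt:7 = 60 → 0x3c << 0 → word 0xa7827e3c
word = 0xa7827e3c → big-endian bytes:
  [0]=0xa7  [1]=0x82  [2]=0x7e  [3]=0x3c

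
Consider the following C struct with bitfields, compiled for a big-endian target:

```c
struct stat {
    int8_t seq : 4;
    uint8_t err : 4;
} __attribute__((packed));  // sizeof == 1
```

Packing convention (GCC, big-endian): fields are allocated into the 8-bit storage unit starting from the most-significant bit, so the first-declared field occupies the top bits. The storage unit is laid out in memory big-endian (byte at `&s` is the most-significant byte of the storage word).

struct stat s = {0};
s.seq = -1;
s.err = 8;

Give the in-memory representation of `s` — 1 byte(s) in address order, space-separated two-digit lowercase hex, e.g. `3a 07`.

[4+:4] seq=-1 & 0xf = 0xf; word=0xf0
[0+:4] err=8 & 0xf = 0x8; word=0xf8
word = 0xf8 → big-endian bytes:
  [0]=0xf8

f8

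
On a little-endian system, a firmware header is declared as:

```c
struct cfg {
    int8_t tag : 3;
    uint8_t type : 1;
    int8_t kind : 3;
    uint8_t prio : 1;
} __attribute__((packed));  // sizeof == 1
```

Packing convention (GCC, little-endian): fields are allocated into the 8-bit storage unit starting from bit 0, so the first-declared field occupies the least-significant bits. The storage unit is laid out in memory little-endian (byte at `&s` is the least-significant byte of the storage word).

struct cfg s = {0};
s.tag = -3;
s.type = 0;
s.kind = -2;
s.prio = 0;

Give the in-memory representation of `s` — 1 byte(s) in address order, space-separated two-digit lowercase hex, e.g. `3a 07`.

tag:3 = -3 → 0x5 << 0 → word 0x05
type:1 = 0 → 0x0 << 3 → word 0x05
kind:3 = -2 → 0x6 << 4 → word 0x65
prio:1 = 0 → 0x0 << 7 → word 0x65
word = 0x65 → little-endian bytes:
  [0]=0x65

65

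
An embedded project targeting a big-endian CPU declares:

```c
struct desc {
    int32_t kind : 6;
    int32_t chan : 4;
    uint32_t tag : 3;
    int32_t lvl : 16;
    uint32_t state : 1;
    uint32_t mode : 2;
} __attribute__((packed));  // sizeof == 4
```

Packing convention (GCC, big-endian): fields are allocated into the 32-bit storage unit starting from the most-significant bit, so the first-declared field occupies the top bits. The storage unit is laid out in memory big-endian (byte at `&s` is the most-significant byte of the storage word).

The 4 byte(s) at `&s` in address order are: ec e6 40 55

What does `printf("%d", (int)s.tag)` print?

[0]=0xec [1]=0xe6 [2]=0x40 [3]=0x55 (big-endian) → word 0xece64055
kind [26+:6] = (word>>26) & 0x3f = 59
chan [22+:4] = (word>>22) & 0xf = 3
tag [19+:3] = (word>>19) & 0x7 = 4  ←
lvl [3+:16] = (word>>3) & 0xffff = 51210
state [2+:1] = (word>>2) & 0x1 = 1
mode [0+:2] = (word>>0) & 0x3 = 1

4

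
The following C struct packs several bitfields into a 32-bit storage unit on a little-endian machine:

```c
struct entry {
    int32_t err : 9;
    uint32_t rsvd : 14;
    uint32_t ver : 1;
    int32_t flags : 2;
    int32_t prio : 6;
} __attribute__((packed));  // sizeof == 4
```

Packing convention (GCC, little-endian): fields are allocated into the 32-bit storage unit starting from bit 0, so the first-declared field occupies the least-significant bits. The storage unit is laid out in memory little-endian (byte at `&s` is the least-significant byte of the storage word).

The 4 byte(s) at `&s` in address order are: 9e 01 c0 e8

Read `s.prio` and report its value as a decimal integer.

[0]=0x9e [1]=0x01 [2]=0xc0 [3]=0xe8 (little-endian) → word 0xe8c0019e
err [0+:9] = (word>>0) & 0x1ff = 414
rsvd [9+:14] = (word>>9) & 0x3fff = 8192
ver [23+:1] = (word>>23) & 0x1 = 1
flags [24+:2] = (word>>24) & 0x3 = 0
prio [26+:6] = (word>>26) & 0x3f = 58  ←
prio signed 6b, MSB=1: 58 - 64 = -6

-6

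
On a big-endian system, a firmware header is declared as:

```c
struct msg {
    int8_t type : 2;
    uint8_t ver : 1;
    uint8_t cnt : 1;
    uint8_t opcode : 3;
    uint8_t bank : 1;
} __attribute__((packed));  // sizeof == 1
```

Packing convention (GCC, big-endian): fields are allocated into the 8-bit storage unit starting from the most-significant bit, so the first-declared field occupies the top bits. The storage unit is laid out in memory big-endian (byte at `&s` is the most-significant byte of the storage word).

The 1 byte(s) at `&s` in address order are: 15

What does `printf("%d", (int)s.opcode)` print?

2

[0]=0x15 (big-endian) → word 0x15
type:2 @ bit 6 → (0x15>>6)&0x3 = 0x0
ver:1 @ bit 5 → (0x15>>5)&0x1 = 0x0
cnt:1 @ bit 4 → (0x15>>4)&0x1 = 0x1
opcode:3 @ bit 1 → (0x15>>1)&0x7 = 0x2  ←
bank:1 @ bit 0 → (0x15>>0)&0x1 = 0x1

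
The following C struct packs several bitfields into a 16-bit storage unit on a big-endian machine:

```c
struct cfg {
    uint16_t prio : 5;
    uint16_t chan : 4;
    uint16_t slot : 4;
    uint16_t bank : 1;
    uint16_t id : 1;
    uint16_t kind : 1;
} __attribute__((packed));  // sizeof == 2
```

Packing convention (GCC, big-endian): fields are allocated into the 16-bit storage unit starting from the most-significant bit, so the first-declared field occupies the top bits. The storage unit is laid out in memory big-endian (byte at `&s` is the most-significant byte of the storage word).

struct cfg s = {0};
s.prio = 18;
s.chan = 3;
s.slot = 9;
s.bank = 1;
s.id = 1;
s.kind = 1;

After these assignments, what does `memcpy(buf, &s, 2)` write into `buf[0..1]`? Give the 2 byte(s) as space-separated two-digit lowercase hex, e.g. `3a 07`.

91 cf

prio:5 = 18 → 0x12 << 11 → word 0x9000
chan:4 = 3 → 0x3 << 7 → word 0x9180
slot:4 = 9 → 0x9 << 3 → word 0x91c8
bank:1 = 1 → 0x1 << 2 → word 0x91cc
id:1 = 1 → 0x1 << 1 → word 0x91ce
kind:1 = 1 → 0x1 << 0 → word 0x91cf
word = 0x91cf → big-endian bytes:
  [0]=0x91  [1]=0xcf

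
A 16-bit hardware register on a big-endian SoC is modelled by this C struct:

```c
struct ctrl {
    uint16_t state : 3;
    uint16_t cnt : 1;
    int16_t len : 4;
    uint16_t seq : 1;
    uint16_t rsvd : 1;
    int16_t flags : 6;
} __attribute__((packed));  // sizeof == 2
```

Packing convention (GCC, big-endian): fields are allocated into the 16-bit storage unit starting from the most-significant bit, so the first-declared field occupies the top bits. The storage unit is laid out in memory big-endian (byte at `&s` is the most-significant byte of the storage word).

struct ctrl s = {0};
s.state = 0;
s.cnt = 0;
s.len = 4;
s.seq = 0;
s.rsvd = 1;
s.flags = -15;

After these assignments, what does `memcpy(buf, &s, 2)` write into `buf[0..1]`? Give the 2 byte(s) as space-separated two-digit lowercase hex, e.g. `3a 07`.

state:3 = 0 → 0x0 << 13 → word 0x0000
cnt:1 = 0 → 0x0 << 12 → word 0x0000
len:4 = 4 → 0x4 << 8 → word 0x0400
seq:1 = 0 → 0x0 << 7 → word 0x0400
rsvd:1 = 1 → 0x1 << 6 → word 0x0440
flags:6 = -15 → 0x31 << 0 → word 0x0471
word = 0x0471 → big-endian bytes:
  [0]=0x04  [1]=0x71

04 71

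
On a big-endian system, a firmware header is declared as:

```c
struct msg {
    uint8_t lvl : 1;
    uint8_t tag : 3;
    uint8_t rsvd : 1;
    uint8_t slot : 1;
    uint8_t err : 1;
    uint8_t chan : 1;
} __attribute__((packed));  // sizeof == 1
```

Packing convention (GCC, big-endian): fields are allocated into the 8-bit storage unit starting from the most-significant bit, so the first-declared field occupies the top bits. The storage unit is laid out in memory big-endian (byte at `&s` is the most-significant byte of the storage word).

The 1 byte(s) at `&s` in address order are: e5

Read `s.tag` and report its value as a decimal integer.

6

[0]=0xe5 (big-endian) → word 0xe5
lvl:1 @ bit 7 → (0xe5>>7)&0x1 = 0x1
tag:3 @ bit 4 → (0xe5>>4)&0x7 = 0x6  ←
rsvd:1 @ bit 3 → (0xe5>>3)&0x1 = 0x0
slot:1 @ bit 2 → (0xe5>>2)&0x1 = 0x1
err:1 @ bit 1 → (0xe5>>1)&0x1 = 0x0
chan:1 @ bit 0 → (0xe5>>0)&0x1 = 0x1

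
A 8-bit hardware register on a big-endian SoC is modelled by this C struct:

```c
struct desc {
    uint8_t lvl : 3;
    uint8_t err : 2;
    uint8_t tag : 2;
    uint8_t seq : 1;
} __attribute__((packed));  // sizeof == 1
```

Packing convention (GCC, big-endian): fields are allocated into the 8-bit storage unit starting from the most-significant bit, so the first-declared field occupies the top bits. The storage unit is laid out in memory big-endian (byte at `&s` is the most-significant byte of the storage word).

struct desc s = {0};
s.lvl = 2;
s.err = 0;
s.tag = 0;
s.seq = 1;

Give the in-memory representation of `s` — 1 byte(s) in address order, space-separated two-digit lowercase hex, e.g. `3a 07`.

lvl (3b) val=2 bits=0x2 at bit 5: 0x40
err (2b) val=0 bits=0x0 at bit 3: 0x40
tag (2b) val=0 bits=0x0 at bit 1: 0x40
seq (1b) val=1 bits=0x1 at bit 0: 0x41
word = 0x41 → big-endian bytes:
  [0]=0x41

41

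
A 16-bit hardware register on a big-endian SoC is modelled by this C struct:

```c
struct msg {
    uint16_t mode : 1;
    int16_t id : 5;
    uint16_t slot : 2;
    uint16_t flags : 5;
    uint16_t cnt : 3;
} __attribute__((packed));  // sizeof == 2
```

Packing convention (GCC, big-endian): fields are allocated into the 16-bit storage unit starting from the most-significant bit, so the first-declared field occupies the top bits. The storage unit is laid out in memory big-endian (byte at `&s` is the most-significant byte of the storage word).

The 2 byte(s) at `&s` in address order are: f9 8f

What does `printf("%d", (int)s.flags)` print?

[0]=0xf9 [1]=0x8f (big-endian) → word 0xf98f
mode [15+:1] = (word>>15) & 0x1 = 1
id [10+:5] = (word>>10) & 0x1f = 30
slot [8+:2] = (word>>8) & 0x3 = 1
flags [3+:5] = (word>>3) & 0x1f = 17  ←
cnt [0+:3] = (word>>0) & 0x7 = 7

17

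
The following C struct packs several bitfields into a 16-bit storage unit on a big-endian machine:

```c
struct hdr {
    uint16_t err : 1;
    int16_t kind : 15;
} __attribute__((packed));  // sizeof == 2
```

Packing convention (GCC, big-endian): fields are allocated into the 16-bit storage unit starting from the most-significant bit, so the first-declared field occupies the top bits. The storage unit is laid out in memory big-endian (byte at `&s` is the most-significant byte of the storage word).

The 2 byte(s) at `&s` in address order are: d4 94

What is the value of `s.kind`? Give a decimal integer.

-11116

[0]=0xd4 [1]=0x94 (big-endian) → word 0xd494
err [15+:1] = (word>>15) & 0x1 = 1
kind [0+:15] = (word>>0) & 0x7fff = 21652  ←
kind signed 15b, MSB=1: 21652 - 32768 = -11116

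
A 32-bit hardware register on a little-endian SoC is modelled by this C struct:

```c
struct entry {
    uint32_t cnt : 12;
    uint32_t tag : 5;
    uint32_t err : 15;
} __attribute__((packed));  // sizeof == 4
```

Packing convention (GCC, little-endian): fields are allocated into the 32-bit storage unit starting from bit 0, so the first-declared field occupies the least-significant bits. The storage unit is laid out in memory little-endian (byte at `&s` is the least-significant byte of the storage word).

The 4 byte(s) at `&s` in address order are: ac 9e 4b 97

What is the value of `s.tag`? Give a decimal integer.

25

[0]=0xac [1]=0x9e [2]=0x4b [3]=0x97 (little-endian) → word 0x974b9eac
cnt [0+:12] = (word>>0) & 0xfff = 3756
tag [12+:5] = (word>>12) & 0x1f = 25  ←
err [17+:15] = (word>>17) & 0x7fff = 19365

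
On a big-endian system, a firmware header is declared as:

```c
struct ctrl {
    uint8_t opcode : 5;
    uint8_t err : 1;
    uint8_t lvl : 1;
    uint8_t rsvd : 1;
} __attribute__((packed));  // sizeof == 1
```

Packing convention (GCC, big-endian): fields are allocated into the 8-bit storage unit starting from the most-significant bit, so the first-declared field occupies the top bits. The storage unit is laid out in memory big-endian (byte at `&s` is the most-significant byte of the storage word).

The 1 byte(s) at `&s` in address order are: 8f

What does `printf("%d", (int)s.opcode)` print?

17

[0]=0x8f (big-endian) → word 0x8f
opcode [3+:5] = (word>>3) & 0x1f = 17  ←
err [2+:1] = (word>>2) & 0x1 = 1
lvl [1+:1] = (word>>1) & 0x1 = 1
rsvd [0+:1] = (word>>0) & 0x1 = 1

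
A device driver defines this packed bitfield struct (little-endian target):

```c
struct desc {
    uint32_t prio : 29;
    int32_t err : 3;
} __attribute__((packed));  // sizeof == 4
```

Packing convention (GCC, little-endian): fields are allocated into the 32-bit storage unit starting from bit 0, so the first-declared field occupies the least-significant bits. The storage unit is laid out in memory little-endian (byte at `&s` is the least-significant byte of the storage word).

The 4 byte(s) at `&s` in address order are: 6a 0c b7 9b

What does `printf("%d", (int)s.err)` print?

-4

[0]=0x6a [1]=0x0c [2]=0xb7 [3]=0x9b (little-endian) → word 0x9bb70c6a
prio [0+:29] = (word>>0) & 0x1fffffff = 464981098
err [29+:3] = (word>>29) & 0x7 = 4  ←
err signed 3b, MSB=1: 4 - 8 = -4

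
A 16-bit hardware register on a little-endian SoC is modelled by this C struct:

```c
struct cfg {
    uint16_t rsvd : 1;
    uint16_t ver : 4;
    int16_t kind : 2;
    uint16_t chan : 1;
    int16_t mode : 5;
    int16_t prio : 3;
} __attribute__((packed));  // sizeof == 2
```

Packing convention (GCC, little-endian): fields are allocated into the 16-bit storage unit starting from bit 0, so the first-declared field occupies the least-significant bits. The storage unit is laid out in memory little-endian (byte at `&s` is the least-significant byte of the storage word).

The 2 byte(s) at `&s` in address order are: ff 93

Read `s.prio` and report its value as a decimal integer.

[0]=0xff [1]=0x93 (little-endian) → word 0x93ff
rsvd:1 @ bit 0 → (0x93ff>>0)&0x1 = 0x1
ver:4 @ bit 1 → (0x93ff>>1)&0xf = 0xf
kind:2 @ bit 5 → (0x93ff>>5)&0x3 = 0x3
chan:1 @ bit 7 → (0x93ff>>7)&0x1 = 0x1
mode:5 @ bit 8 → (0x93ff>>8)&0x1f = 0x13
prio:3 @ bit 13 → (0x93ff>>13)&0x7 = 0x4  ←
prio signed 3b, MSB=1: 4 - 8 = -4

-4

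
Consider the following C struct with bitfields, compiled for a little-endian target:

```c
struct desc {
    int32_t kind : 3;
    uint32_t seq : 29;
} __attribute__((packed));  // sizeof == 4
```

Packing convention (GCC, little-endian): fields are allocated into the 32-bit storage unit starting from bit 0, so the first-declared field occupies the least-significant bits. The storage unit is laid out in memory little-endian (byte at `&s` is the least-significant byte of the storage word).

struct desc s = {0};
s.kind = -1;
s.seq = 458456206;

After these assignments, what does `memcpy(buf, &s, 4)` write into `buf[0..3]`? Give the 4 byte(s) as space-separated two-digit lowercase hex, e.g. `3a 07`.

[0+:3] kind=-1 & 0x7 = 0x7; word=0x00000007
[3+:29] seq=458456206 & 0x1fffffff = 0x1b537c8e; word=0xda9be477
word = 0xda9be477 → little-endian bytes:
  [0]=0x77  [1]=0xe4  [2]=0x9b  [3]=0xda

77 e4 9b da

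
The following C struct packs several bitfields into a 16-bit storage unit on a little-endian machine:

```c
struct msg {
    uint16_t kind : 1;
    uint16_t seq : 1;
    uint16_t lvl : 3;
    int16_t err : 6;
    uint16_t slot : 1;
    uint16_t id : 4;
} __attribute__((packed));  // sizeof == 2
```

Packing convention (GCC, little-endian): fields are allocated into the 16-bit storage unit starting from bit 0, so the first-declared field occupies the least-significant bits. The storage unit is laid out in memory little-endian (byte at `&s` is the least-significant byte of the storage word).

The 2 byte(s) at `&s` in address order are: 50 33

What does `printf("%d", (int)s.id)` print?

[0]=0x50 [1]=0x33 (little-endian) → word 0x3350
kind:1 @ bit 0 → (0x3350>>0)&0x1 = 0x0
seq:1 @ bit 1 → (0x3350>>1)&0x1 = 0x0
lvl:3 @ bit 2 → (0x3350>>2)&0x7 = 0x4
err:6 @ bit 5 → (0x3350>>5)&0x3f = 0x1a
slot:1 @ bit 11 → (0x3350>>11)&0x1 = 0x0
id:4 @ bit 12 → (0x3350>>12)&0xf = 0x3  ←

3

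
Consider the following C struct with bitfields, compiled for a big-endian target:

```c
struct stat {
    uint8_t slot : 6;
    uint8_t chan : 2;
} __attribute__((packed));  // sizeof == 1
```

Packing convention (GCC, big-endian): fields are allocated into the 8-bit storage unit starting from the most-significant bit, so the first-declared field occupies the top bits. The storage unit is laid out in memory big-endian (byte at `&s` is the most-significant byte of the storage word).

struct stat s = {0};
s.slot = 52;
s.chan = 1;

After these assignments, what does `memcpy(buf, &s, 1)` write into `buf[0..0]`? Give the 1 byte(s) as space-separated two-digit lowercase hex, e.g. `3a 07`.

d1

slot (6b) val=52 bits=0x34 at bit 2: 0xd0
chan (2b) val=1 bits=0x1 at bit 0: 0xd1
word = 0xd1 → big-endian bytes:
  [0]=0xd1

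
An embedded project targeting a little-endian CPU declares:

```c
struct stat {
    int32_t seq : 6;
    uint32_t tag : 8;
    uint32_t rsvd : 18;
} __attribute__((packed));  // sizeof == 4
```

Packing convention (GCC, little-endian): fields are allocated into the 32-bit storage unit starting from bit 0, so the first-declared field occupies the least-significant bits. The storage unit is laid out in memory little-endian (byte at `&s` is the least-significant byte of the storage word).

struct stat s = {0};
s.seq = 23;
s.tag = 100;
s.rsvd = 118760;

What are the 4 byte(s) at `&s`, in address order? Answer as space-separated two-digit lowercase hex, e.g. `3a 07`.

17 19 fa 73

seq (6b) val=23 bits=0x17 at bit 0: 0x00000017
tag (8b) val=100 bits=0x64 at bit 6: 0x00001917
rsvd (18b) val=118760 bits=0x1cfe8 at bit 14: 0x73fa1917
word = 0x73fa1917 → little-endian bytes:
  [0]=0x17  [1]=0x19  [2]=0xfa  [3]=0x73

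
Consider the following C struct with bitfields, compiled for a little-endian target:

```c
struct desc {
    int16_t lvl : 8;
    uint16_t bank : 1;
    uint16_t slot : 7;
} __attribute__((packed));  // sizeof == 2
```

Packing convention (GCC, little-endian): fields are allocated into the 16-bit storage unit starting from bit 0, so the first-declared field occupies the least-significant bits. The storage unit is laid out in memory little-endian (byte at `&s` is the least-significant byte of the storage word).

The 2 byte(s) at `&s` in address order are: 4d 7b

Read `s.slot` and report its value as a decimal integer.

61

[0]=0x4d [1]=0x7b (little-endian) → word 0x7b4d
lvl:8 @ bit 0 → (0x7b4d>>0)&0xff = 0x4d
bank:1 @ bit 8 → (0x7b4d>>8)&0x1 = 0x1
slot:7 @ bit 9 → (0x7b4d>>9)&0x7f = 0x3d  ←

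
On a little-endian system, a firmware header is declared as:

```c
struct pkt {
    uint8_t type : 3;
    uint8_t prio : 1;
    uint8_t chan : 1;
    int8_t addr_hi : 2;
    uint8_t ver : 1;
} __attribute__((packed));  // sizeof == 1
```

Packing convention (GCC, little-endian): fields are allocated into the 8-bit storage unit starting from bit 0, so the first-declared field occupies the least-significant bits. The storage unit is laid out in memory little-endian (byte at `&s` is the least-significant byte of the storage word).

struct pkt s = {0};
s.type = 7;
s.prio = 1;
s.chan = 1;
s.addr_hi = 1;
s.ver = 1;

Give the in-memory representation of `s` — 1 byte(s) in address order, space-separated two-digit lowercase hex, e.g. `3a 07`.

type (3b) val=7 bits=0x7 at bit 0: 0x07
prio (1b) val=1 bits=0x1 at bit 3: 0x0f
chan (1b) val=1 bits=0x1 at bit 4: 0x1f
addr_hi (2b) val=1 bits=0x1 at bit 5: 0x3f
ver (1b) val=1 bits=0x1 at bit 7: 0xbf
word = 0xbf → little-endian bytes:
  [0]=0xbf

bf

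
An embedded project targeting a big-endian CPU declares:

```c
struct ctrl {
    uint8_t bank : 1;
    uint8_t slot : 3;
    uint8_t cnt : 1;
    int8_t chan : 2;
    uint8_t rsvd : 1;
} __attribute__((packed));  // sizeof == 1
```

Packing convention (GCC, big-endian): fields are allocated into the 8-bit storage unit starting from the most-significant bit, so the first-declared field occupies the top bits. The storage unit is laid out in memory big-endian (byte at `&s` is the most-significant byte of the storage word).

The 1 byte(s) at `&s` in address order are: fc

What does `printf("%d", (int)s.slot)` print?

[0]=0xfc (big-endian) → word 0xfc
bank [7+:1] = (word>>7) & 0x1 = 1
slot [4+:3] = (word>>4) & 0x7 = 7  ←
cnt [3+:1] = (word>>3) & 0x1 = 1
chan [1+:2] = (word>>1) & 0x3 = 2
rsvd [0+:1] = (word>>0) & 0x1 = 0

7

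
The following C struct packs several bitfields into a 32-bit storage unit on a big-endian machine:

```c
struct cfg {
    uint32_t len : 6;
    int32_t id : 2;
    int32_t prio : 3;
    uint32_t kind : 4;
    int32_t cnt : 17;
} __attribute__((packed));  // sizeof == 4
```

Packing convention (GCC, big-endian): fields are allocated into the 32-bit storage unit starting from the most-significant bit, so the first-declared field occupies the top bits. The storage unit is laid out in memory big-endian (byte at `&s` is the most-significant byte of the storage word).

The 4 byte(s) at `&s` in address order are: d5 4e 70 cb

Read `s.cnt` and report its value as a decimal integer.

28875

[0]=0xd5 [1]=0x4e [2]=0x70 [3]=0xcb (big-endian) → word 0xd54e70cb
len:6 @ bit 26 → (0xd54e70cb>>26)&0x3f = 0x35
id:2 @ bit 24 → (0xd54e70cb>>24)&0x3 = 0x1
prio:3 @ bit 21 → (0xd54e70cb>>21)&0x7 = 0x2
kind:4 @ bit 17 → (0xd54e70cb>>17)&0xf = 0x7
cnt:17 @ bit 0 → (0xd54e70cb>>0)&0x1ffff = 0x70cb  ←
cnt signed 17b, MSB=0: value = 28875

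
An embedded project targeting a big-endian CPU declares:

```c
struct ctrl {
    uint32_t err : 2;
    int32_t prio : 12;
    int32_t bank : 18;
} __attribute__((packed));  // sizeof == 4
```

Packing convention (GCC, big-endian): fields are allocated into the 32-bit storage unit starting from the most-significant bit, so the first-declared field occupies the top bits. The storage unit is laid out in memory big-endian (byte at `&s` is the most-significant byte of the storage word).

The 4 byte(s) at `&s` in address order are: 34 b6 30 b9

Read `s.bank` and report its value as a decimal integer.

-118599

[0]=0x34 [1]=0xb6 [2]=0x30 [3]=0xb9 (big-endian) → word 0x34b630b9
err [30+:2] = (word>>30) & 0x3 = 0
prio [18+:12] = (word>>18) & 0xfff = 3373
bank [0+:18] = (word>>0) & 0x3ffff = 143545  ←
bank signed 18b, MSB=1: 143545 - 262144 = -118599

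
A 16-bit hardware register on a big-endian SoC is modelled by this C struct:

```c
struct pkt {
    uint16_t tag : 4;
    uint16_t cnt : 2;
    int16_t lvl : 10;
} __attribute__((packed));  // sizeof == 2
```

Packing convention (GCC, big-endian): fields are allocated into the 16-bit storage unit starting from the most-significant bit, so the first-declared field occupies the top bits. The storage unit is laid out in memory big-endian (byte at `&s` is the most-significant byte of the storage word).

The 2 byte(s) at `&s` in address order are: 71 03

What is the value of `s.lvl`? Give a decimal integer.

259

[0]=0x71 [1]=0x03 (big-endian) → word 0x7103
tag [12+:4] = (word>>12) & 0xf = 7
cnt [10+:2] = (word>>10) & 0x3 = 0
lvl [0+:10] = (word>>0) & 0x3ff = 259  ←
lvl signed 10b, MSB=0: value = 259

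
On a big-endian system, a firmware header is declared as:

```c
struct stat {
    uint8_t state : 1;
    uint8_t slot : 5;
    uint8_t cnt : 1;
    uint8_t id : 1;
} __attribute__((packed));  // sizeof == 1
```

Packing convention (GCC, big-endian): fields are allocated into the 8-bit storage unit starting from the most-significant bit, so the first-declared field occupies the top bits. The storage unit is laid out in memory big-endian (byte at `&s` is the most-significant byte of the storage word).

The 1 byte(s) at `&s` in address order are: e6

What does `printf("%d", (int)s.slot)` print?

[0]=0xe6 (big-endian) → word 0xe6
state [7+:1] = (word>>7) & 0x1 = 1
slot [2+:5] = (word>>2) & 0x1f = 25  ←
cnt [1+:1] = (word>>1) & 0x1 = 1
id [0+:1] = (word>>0) & 0x1 = 0

25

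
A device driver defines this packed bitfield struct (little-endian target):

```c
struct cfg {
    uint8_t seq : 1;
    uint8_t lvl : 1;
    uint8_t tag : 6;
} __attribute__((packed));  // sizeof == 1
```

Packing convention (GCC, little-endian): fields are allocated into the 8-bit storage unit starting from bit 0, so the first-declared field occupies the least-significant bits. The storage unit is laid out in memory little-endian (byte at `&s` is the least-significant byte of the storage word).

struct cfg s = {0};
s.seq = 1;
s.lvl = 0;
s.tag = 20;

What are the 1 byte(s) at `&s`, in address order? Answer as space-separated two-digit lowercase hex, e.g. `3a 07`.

seq:1 = 1 → 0x1 << 0 → word 0x01
lvl:1 = 0 → 0x0 << 1 → word 0x01
tag:6 = 20 → 0x14 << 2 → word 0x51
word = 0x51 → little-endian bytes:
  [0]=0x51

51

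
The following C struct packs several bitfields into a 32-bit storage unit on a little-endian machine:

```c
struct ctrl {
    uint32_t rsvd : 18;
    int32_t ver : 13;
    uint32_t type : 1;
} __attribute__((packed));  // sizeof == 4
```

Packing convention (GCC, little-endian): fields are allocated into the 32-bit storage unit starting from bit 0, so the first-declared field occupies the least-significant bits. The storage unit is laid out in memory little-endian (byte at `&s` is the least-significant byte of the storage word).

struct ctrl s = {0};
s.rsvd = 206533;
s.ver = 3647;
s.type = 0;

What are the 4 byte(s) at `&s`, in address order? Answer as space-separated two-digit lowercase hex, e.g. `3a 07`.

c5 26 ff 38

rsvd:18 = 206533 → 0x326c5 << 0 → word 0x000326c5
ver:13 = 3647 → 0xe3f << 18 → word 0x38ff26c5
type:1 = 0 → 0x0 << 31 → word 0x38ff26c5
word = 0x38ff26c5 → little-endian bytes:
  [0]=0xc5  [1]=0x26  [2]=0xff  [3]=0x38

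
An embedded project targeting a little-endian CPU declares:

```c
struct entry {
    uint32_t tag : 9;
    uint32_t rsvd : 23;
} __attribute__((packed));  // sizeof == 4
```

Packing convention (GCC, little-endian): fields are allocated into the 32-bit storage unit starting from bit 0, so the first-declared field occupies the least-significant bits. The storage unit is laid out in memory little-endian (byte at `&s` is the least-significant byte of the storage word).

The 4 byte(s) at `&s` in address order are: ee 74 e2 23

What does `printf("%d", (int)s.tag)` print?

238

[0]=0xee [1]=0x74 [2]=0xe2 [3]=0x23 (little-endian) → word 0x23e274ee
tag:9 @ bit 0 → (0x23e274ee>>0)&0x1ff = 0xee  ←
rsvd:23 @ bit 9 → (0x23e274ee>>9)&0x7fffff = 0x11f13a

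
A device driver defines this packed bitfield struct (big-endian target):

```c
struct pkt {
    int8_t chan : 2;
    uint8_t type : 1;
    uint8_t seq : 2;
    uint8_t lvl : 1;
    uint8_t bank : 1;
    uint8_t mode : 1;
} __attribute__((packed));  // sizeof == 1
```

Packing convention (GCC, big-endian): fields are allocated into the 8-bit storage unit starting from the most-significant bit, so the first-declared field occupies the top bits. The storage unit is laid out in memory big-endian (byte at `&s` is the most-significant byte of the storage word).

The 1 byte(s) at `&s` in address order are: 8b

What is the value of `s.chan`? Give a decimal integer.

-2

[0]=0x8b (big-endian) → word 0x8b
chan:2 @ bit 6 → (0x8b>>6)&0x3 = 0x2  ←
type:1 @ bit 5 → (0x8b>>5)&0x1 = 0x0
seq:2 @ bit 3 → (0x8b>>3)&0x3 = 0x1
lvl:1 @ bit 2 → (0x8b>>2)&0x1 = 0x0
bank:1 @ bit 1 → (0x8b>>1)&0x1 = 0x1
mode:1 @ bit 0 → (0x8b>>0)&0x1 = 0x1
chan signed 2b, MSB=1: 2 - 4 = -2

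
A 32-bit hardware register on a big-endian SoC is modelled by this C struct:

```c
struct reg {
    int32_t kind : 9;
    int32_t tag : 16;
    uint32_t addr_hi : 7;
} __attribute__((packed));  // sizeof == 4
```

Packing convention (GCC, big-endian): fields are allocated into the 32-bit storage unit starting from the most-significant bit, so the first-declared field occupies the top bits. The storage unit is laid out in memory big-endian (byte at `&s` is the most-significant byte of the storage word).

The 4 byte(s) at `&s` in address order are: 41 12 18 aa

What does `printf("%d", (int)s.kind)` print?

[0]=0x41 [1]=0x12 [2]=0x18 [3]=0xaa (big-endian) → word 0x411218aa
kind:9 @ bit 23 → (0x411218aa>>23)&0x1ff = 0x82  ←
tag:16 @ bit 7 → (0x411218aa>>7)&0xffff = 0x2431
addr_hi:7 @ bit 0 → (0x411218aa>>0)&0x7f = 0x2a
kind signed 9b, MSB=0: value = 130

130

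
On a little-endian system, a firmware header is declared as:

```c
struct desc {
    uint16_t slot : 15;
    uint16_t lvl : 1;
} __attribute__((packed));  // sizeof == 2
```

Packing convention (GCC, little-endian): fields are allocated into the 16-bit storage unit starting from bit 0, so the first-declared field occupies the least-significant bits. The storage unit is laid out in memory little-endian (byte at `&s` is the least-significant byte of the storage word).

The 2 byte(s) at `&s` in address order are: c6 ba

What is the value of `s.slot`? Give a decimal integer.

[0]=0xc6 [1]=0xba (little-endian) → word 0xbac6
slot [0+:15] = (word>>0) & 0x7fff = 15046  ←
lvl [15+:1] = (word>>15) & 0x1 = 1

15046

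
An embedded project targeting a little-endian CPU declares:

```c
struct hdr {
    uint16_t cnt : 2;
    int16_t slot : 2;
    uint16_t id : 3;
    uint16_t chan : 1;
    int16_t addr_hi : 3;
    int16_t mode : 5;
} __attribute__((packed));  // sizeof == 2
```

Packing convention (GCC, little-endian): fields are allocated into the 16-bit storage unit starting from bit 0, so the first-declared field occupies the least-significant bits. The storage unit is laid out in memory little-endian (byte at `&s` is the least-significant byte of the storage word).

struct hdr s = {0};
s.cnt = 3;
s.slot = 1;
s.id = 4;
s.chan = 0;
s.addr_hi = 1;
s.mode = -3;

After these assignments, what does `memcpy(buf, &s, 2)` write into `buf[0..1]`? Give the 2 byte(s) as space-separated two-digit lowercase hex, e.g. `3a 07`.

cnt (2b) val=3 bits=0x3 at bit 0: 0x0003
slot (2b) val=1 bits=0x1 at bit 2: 0x0007
id (3b) val=4 bits=0x4 at bit 4: 0x0047
chan (1b) val=0 bits=0x0 at bit 7: 0x0047
addr_hi (3b) val=1 bits=0x1 at bit 8: 0x0147
mode (5b) val=-3 bits=0x1d at bit 11: 0xe947
word = 0xe947 → little-endian bytes:
  [0]=0x47  [1]=0xe9

47 e9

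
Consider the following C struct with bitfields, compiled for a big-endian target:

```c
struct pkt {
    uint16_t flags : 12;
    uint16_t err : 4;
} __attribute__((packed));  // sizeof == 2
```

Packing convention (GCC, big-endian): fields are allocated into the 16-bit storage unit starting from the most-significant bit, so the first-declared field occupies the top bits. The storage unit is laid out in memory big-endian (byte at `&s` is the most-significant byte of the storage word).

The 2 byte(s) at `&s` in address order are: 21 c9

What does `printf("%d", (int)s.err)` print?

9

[0]=0x21 [1]=0xc9 (big-endian) → word 0x21c9
flags [4+:12] = (word>>4) & 0xfff = 540
err [0+:4] = (word>>0) & 0xf = 9  ←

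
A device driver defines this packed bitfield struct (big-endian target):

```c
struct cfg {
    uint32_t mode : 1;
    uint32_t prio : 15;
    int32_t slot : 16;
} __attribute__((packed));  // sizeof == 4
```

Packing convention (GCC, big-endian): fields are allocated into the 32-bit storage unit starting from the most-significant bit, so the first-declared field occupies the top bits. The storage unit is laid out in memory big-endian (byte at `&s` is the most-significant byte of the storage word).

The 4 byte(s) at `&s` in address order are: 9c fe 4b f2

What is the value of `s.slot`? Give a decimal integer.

[0]=0x9c [1]=0xfe [2]=0x4b [3]=0xf2 (big-endian) → word 0x9cfe4bf2
mode [31+:1] = (word>>31) & 0x1 = 1
prio [16+:15] = (word>>16) & 0x7fff = 7422
slot [0+:16] = (word>>0) & 0xffff = 19442  ←
slot signed 16b, MSB=0: value = 19442

19442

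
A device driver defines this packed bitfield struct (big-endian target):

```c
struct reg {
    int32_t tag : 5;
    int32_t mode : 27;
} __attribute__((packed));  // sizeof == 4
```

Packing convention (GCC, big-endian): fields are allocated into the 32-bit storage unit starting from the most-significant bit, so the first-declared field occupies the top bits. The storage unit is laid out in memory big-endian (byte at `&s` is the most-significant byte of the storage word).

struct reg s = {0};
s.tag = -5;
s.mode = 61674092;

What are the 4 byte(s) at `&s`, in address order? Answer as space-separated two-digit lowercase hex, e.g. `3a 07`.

db ad 12 6c

tag (5b) val=-5 bits=0x1b at bit 27: 0xd8000000
mode (27b) val=61674092 bits=0x3ad126c at bit 0: 0xdbad126c
word = 0xdbad126c → big-endian bytes:
  [0]=0xdb  [1]=0xad  [2]=0x12  [3]=0x6c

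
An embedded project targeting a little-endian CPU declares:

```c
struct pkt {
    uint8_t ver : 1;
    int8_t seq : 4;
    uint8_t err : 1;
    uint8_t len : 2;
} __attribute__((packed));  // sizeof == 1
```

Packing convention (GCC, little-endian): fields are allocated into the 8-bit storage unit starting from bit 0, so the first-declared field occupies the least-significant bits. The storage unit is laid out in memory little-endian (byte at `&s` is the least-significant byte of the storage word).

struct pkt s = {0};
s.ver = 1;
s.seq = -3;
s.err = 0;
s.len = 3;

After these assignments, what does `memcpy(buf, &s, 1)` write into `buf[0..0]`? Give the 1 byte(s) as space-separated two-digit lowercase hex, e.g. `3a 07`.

db

[0+:1] ver=1 & 0x1 = 0x1; word=0x01
[1+:4] seq=-3 & 0xf = 0xd; word=0x1b
[5+:1] err=0 & 0x1 = 0x0; word=0x1b
[6+:2] len=3 & 0x3 = 0x3; word=0xdb
word = 0xdb → little-endian bytes:
  [0]=0xdb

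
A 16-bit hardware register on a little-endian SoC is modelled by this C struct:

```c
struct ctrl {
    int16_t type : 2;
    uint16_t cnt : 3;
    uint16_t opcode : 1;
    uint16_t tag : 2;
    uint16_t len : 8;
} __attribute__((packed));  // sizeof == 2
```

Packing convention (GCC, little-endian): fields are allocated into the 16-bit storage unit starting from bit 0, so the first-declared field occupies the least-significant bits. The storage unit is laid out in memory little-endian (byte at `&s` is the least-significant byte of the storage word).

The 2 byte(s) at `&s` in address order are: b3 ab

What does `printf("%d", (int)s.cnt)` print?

[0]=0xb3 [1]=0xab (little-endian) → word 0xabb3
type:2 @ bit 0 → (0xabb3>>0)&0x3 = 0x3
cnt:3 @ bit 2 → (0xabb3>>2)&0x7 = 0x4  ←
opcode:1 @ bit 5 → (0xabb3>>5)&0x1 = 0x1
tag:2 @ bit 6 → (0xabb3>>6)&0x3 = 0x2
len:8 @ bit 8 → (0xabb3>>8)&0xff = 0xab

4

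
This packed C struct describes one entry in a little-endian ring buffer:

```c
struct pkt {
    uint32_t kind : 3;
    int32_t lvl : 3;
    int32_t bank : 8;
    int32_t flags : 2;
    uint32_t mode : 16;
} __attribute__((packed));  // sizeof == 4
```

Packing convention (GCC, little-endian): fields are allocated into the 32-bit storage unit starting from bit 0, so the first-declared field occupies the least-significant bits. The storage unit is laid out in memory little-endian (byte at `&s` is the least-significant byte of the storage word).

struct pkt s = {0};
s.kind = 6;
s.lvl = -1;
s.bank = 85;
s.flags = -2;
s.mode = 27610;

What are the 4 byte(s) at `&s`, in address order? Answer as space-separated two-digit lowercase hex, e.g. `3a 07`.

kind (3b) val=6 bits=0x6 at bit 0: 0x00000006
lvl (3b) val=-1 bits=0x7 at bit 3: 0x0000003e
bank (8b) val=85 bits=0x55 at bit 6: 0x0000157e
flags (2b) val=-2 bits=0x2 at bit 14: 0x0000957e
mode (16b) val=27610 bits=0x6bda at bit 16: 0x6bda957e
word = 0x6bda957e → little-endian bytes:
  [0]=0x7e  [1]=0x95  [2]=0xda  [3]=0x6b

7e 95 da 6b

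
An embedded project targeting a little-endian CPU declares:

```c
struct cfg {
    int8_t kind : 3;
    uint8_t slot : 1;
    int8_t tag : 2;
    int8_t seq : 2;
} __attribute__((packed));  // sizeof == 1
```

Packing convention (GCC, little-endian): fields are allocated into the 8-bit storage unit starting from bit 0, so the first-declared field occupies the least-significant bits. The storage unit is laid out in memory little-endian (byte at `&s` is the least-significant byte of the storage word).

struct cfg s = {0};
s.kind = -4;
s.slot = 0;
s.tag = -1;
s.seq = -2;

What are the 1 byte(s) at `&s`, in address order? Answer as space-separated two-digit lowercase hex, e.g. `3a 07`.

kind:3 = -4 → 0x4 << 0 → word 0x04
slot:1 = 0 → 0x0 << 3 → word 0x04
tag:2 = -1 → 0x3 << 4 → word 0x34
seq:2 = -2 → 0x2 << 6 → word 0xb4
word = 0xb4 → little-endian bytes:
  [0]=0xb4

b4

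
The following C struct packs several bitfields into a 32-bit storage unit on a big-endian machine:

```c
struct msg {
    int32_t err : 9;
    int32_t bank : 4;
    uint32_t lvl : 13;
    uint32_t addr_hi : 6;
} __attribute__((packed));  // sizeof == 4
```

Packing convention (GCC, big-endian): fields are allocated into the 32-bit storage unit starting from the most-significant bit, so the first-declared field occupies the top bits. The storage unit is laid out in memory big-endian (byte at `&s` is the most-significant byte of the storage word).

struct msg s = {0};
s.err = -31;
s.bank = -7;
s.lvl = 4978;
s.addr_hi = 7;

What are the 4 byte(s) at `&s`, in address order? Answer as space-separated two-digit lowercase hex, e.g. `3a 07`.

err:9 = -31 → 0x1e1 << 23 → word 0xf0800000
bank:4 = -7 → 0x9 << 19 → word 0xf0c80000
lvl:13 = 4978 → 0x1372 << 6 → word 0xf0ccdc80
addr_hi:6 = 7 → 0x7 << 0 → word 0xf0ccdc87
word = 0xf0ccdc87 → big-endian bytes:
  [0]=0xf0  [1]=0xcc  [2]=0xdc  [3]=0x87

f0 cc dc 87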